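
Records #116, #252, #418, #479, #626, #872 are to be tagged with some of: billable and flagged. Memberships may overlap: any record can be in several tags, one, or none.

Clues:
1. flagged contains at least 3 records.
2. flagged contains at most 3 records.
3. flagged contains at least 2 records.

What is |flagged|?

3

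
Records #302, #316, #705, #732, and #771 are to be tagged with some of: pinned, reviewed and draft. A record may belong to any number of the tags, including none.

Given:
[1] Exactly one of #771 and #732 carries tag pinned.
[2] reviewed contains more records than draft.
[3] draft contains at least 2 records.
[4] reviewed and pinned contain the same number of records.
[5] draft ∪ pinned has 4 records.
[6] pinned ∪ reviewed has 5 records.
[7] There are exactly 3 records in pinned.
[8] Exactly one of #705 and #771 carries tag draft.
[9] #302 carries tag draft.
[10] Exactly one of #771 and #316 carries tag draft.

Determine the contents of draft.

draft = {#302, #771}

From (9): #302 ∈ draft.
Suppose #316 ∈ draft: no assignment then satisfies all the clues, so #316 ∉ draft.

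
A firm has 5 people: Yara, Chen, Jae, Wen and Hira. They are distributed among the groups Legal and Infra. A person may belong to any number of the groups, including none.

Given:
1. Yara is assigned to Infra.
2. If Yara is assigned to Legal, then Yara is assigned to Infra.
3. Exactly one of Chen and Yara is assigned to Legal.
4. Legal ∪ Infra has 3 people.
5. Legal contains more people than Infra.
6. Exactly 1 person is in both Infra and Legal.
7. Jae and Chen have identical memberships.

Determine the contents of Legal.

Legal = {Hira, Wen, Yara}

From (1): Yara ∈ Infra.
Suppose Yara ∉ Legal: no assignment then satisfies all the clues, so Yara ∈ Legal.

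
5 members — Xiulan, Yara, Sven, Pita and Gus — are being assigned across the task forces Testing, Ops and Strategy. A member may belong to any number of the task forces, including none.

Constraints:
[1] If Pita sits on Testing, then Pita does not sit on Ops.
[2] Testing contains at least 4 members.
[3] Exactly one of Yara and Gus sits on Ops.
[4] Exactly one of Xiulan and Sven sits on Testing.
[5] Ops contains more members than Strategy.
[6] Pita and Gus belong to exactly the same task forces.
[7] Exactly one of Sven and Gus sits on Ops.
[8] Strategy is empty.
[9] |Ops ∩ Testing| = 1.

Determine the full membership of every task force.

(8): Strategy already has 0, so the rest are out.
Suppose Xiulan ∉ Testing: no assignment then satisfies all the clues, so Xiulan ∈ Testing.

Testing = {Gus, Pita, Xiulan, Yara}; Ops = {Sven, Yara}; Strategy = {}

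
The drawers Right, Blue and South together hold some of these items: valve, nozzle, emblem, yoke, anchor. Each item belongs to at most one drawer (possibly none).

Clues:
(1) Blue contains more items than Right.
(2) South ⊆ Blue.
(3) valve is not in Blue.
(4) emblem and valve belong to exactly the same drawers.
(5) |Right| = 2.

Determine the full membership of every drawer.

Right = {emblem, valve}; Blue = {anchor, nozzle, yoke}; South = {}

From (3): valve ∉ Blue.
(2) contrapositive: valve ∉ South.
(4): emblem matches valve: emblem ∉ Blue.
(4): emblem matches valve: emblem ∉ South.
Suppose valve ∉ Right: no assignment then satisfies all the clues, so valve ∈ Right.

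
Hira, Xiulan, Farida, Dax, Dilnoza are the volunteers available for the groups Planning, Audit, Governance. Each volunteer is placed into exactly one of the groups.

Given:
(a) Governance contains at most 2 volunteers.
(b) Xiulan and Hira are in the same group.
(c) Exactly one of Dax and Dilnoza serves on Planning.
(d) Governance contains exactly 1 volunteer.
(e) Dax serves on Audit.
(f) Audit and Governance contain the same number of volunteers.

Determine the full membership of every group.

Planning = {Dilnoza, Hira, Xiulan}; Audit = {Dax}; Governance = {Farida}

From (e): Dax ∈ Audit.
(c) (exactly one): Dilnoza ∈ Planning.
Suppose Hira ∉ Planning: no assignment then satisfies all the clues, so Hira ∈ Planning.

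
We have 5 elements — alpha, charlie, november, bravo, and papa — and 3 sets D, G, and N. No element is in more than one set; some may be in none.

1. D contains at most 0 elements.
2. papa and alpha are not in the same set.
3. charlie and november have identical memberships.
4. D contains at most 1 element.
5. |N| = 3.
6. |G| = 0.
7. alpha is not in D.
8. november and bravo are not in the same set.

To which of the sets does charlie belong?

charlie: N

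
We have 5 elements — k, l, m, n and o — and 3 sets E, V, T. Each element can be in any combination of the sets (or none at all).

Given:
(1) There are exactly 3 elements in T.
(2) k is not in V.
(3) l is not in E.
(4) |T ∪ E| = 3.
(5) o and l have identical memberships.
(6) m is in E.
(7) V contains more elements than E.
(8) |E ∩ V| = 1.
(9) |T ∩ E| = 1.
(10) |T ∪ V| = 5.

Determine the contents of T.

T = {k, m, n}

From (2): k ∉ V.
From (3): l ∉ E.
From (6): m ∈ E.
(5): o matches l: o ∉ E.
Suppose k ∉ T: no assignment then satisfies all the clues, so k ∈ T.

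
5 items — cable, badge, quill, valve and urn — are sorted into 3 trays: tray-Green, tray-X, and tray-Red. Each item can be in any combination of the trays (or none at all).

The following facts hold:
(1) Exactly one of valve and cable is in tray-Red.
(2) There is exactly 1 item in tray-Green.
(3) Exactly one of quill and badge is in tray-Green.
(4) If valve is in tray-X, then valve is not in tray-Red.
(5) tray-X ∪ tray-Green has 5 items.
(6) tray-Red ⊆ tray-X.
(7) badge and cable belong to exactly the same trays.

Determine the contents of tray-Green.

tray-Green = {quill}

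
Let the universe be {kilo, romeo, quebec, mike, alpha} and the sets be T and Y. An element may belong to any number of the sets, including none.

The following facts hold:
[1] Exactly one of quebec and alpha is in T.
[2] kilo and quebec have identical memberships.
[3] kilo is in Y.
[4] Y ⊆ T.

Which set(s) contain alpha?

alpha: none

From (3): kilo ∈ Y.
(2): quebec matches kilo: quebec ∈ Y.
(4) with kilo ∈ Y: kilo ∈ T.
(4) with quebec ∈ Y: quebec ∈ T.
(1) (exactly one): alpha ∉ T.
(4) contrapositive: alpha ∉ Y.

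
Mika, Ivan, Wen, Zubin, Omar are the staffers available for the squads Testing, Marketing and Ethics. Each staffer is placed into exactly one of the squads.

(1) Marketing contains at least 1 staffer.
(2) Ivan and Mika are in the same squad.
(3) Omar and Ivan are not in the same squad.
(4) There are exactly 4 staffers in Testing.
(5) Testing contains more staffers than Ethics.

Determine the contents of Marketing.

Marketing = {Omar}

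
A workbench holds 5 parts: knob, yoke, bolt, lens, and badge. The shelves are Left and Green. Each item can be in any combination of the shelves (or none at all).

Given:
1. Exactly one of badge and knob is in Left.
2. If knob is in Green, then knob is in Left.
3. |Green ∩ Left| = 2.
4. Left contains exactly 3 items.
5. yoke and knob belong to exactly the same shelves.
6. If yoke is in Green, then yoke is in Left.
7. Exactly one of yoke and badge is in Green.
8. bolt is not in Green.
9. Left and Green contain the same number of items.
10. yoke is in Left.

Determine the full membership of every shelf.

Left = {bolt, knob, yoke}; Green = {knob, lens, yoke}

From (8): bolt ∉ Green.
From (10): yoke ∈ Left.
(5): knob matches yoke: knob ∈ Left.
(1) (exactly one): badge ∉ Left.
Suppose knob ∉ Green: no assignment then satisfies all the clues, so knob ∈ Green.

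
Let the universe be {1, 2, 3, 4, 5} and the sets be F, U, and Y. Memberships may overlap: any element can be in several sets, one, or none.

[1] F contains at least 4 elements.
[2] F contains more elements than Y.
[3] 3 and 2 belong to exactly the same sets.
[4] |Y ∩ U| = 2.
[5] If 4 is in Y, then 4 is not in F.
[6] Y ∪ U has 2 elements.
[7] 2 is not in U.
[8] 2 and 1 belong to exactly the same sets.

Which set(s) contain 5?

5: F, U, Y

From (7): 2 ∉ U.
(3): 3 matches 2: 3 ∉ U.
(8): 1 matches 2: 1 ∉ U.
Suppose 5 ∉ F: no assignment then satisfies all the clues, so 5 ∈ F.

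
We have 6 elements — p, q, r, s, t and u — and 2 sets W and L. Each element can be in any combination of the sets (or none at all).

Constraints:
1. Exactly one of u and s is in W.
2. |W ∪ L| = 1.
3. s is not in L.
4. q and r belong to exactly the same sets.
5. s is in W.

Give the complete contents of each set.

W = {s}; L = {}

From (3): s ∉ L.
From (5): s ∈ W.
(1) (exactly one): u ∉ W.
Suppose p ∈ W: no assignment then satisfies all the clues, so p ∉ W.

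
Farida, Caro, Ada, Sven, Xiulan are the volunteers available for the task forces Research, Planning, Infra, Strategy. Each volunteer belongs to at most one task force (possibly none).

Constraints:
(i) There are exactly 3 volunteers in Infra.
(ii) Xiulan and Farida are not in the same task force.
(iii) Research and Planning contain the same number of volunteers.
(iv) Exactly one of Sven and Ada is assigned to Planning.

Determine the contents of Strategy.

Strategy = {}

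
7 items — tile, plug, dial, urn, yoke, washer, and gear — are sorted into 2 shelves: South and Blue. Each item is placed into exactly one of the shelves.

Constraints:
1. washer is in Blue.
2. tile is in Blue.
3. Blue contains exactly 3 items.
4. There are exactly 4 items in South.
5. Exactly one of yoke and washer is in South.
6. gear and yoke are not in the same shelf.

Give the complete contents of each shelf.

South = {dial, plug, urn, yoke}; Blue = {gear, tile, washer}

From (1): washer ∈ Blue.
From (2): tile ∈ Blue.
(5) (exactly one): yoke ∈ South.
(6): gear ∉ South.
Only one shelf left: gear ∈ Blue.
(3): Blue already has 3, so the rest are out.
(4): only 4 candidates remain for South, so all are in.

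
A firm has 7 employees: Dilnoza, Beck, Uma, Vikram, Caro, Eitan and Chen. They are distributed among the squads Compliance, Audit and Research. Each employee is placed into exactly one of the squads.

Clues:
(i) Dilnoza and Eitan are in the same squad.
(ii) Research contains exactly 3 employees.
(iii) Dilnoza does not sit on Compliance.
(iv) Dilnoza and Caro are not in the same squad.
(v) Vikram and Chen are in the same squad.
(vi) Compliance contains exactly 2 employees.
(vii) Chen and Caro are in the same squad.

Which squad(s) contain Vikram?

Vikram: Research

From (iii): Dilnoza ∉ Compliance.
(i): Eitan matches Dilnoza: Eitan ∉ Compliance.
Suppose Vikram ∈ Compliance: no assignment then satisfies all the clues, so Vikram ∉ Compliance.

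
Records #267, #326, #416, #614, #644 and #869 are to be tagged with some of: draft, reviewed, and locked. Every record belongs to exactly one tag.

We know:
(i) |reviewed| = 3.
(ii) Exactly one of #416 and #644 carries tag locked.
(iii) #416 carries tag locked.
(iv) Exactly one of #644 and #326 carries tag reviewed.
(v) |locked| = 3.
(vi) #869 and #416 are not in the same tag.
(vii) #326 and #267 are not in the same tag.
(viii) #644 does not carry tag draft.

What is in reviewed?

From (iii): #416 ∈ locked.
From (viii): #644 ∉ draft.
(ii) (exactly one): #644 ∉ locked.
(vi): #869 ∉ locked.
Only one tag left: #644 ∈ reviewed.
(iv) (exactly one): #326 ∉ reviewed.
Suppose #267 ∉ reviewed: no assignment then satisfies all the clues, so #267 ∈ reviewed.

reviewed = {#267, #644, #869}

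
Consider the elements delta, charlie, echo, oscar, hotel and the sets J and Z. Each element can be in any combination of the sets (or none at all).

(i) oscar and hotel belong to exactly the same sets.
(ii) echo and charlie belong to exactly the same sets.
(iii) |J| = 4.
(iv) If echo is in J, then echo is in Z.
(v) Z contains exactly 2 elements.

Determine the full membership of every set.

J = {charlie, echo, hotel, oscar}; Z = {charlie, echo}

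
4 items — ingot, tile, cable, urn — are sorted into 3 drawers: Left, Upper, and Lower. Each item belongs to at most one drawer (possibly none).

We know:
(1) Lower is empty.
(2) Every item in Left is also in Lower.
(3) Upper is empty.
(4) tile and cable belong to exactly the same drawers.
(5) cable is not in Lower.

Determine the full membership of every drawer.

Left = {}; Upper = {}; Lower = {}

From (5): cable ∉ Lower.
(1): Lower already has 0, so the rest are out.
(2) contrapositive: ingot ∉ Left.
(2) contrapositive: tile ∉ Left.
(2) contrapositive: cable ∉ Left.
(2) contrapositive: urn ∉ Left.
(3): Upper already has 0, so the rest are out.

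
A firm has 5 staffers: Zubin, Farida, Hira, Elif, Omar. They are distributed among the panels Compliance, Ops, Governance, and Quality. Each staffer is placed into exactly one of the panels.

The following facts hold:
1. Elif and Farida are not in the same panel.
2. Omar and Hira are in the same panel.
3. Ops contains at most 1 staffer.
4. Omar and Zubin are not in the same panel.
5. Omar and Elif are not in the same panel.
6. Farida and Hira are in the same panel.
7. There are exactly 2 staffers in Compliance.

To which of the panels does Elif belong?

Elif: Compliance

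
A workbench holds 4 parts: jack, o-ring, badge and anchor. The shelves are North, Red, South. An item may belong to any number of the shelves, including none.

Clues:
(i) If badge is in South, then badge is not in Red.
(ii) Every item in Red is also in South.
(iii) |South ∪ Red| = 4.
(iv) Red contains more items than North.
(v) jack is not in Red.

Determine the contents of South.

South = {anchor, badge, jack, o-ring}

From (v): jack ∉ Red.
Suppose jack ∉ South: no assignment then satisfies all the clues, so jack ∈ South.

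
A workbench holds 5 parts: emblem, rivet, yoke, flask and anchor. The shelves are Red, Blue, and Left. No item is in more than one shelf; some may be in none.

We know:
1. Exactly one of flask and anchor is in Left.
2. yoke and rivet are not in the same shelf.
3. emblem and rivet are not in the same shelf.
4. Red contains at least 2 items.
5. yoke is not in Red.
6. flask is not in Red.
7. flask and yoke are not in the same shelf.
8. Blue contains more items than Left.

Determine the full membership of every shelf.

Red = {anchor, rivet}; Blue = {emblem, yoke}; Left = {flask}

From (5): yoke ∉ Red.
From (6): flask ∉ Red.
Suppose emblem ∈ Red: no assignment then satisfies all the clues, so emblem ∉ Red.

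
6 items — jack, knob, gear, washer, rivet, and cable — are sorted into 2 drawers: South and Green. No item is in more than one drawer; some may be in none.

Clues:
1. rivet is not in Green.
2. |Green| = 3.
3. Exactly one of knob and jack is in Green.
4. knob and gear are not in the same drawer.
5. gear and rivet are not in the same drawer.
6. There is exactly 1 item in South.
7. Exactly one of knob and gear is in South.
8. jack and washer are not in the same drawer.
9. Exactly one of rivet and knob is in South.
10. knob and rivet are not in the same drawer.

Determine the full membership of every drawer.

South = {knob}; Green = {cable, gear, jack}

From (1): rivet ∉ Green.
Suppose jack ∈ South: no assignment then satisfies all the clues, so jack ∉ South.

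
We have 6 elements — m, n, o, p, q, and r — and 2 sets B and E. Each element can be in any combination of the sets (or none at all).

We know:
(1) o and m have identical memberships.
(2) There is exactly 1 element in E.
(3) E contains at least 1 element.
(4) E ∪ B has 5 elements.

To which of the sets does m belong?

m: B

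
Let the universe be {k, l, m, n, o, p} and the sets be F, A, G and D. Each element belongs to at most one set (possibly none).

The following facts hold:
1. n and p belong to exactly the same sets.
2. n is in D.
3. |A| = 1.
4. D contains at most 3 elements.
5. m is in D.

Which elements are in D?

From (2): n ∈ D.
From (5): m ∈ D.
(1): p matches n: p ∉ F.
(1): p matches n: p ∉ A.
(1): p matches n: p ∉ G.
(1): p matches n: p ∈ D.
(4): D already has 3, so the rest are out.

D = {m, n, p}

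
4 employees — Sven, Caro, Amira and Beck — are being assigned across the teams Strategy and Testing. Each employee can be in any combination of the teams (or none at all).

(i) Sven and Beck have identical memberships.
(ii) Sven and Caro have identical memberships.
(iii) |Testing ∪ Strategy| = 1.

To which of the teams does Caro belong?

Caro: none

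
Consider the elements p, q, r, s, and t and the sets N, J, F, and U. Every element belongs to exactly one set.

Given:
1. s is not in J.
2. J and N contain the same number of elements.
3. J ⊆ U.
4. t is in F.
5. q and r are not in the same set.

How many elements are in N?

0

From (1): s ∉ J.
From (4): t ∈ F.
Suppose p ∈ N: no assignment then satisfies all the clues, so p ∉ N.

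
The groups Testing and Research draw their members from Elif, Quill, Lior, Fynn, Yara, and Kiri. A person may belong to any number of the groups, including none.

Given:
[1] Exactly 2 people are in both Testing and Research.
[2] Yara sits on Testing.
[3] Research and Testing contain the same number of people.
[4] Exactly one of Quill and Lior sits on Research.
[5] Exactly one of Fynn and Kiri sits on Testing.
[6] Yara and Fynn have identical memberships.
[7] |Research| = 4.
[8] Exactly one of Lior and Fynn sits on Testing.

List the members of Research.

Research = {Fynn, Kiri, Lior, Yara}

From (2): Yara ∈ Testing.
(6): Fynn matches Yara: Fynn ∈ Testing.
(8) (exactly one): Lior ∉ Testing.
(5) (exactly one): Kiri ∉ Testing.
Suppose Elif ∈ Research: no assignment then satisfies all the clues, so Elif ∉ Research.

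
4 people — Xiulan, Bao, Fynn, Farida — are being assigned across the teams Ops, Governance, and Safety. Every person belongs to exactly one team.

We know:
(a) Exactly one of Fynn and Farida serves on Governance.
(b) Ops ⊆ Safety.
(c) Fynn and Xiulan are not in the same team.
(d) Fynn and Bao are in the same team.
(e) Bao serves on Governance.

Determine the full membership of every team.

From (e): Bao ∈ Governance.
(d): Fynn matches Bao: Fynn ∉ Ops.
(d): Fynn matches Bao: Fynn ∈ Governance.
(a) (exactly one): Farida ∉ Governance.
(c): Xiulan ∉ Governance.
Suppose Xiulan ∈ Ops: no assignment then satisfies all the clues, so Xiulan ∉ Ops.

Ops = {}; Governance = {Bao, Fynn}; Safety = {Farida, Xiulan}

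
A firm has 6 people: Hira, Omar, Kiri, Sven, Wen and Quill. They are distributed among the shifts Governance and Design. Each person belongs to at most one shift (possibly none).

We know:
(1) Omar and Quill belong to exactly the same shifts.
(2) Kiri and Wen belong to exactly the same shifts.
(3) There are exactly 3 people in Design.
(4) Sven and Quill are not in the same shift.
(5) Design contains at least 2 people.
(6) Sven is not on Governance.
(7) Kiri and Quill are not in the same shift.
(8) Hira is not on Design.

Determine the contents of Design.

From (6): Sven ∉ Governance.
From (8): Hira ∉ Design.
Suppose Omar ∈ Design: no assignment then satisfies all the clues, so Omar ∉ Design.

Design = {Kiri, Sven, Wen}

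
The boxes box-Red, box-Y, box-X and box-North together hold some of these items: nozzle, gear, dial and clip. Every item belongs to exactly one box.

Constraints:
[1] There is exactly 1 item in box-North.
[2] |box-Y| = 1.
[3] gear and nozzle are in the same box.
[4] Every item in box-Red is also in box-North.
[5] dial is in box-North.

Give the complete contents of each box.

box-Red = {}; box-Y = {clip}; box-X = {gear, nozzle}; box-North = {dial}

From (5): dial ∈ box-North.
(1): box-North already has 1, so the rest are out.
(4) contrapositive: nozzle ∉ box-Red.
(4) contrapositive: gear ∉ box-Red.
(4) contrapositive: clip ∉ box-Red.
Suppose nozzle ∈ box-Y: no assignment then satisfies all the clues, so nozzle ∉ box-Y.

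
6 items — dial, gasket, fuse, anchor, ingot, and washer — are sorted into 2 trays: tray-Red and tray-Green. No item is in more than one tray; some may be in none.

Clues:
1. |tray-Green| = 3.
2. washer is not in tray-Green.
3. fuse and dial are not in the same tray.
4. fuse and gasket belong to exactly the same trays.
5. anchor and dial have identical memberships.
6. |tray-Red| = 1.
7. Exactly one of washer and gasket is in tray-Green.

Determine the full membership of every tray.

tray-Red = {washer}; tray-Green = {fuse, gasket, ingot}

From (2): washer ∉ tray-Green.
(7) (exactly one): gasket ∈ tray-Green.
(4): fuse matches gasket: fuse ∉ tray-Red.
(4): fuse matches gasket: fuse ∈ tray-Green.
(3): dial ∉ tray-Green.
(5): anchor matches dial: anchor ∉ tray-Green.
(1): only 3 candidates remain for tray-Green, so all are in.
Suppose dial ∈ tray-Red: no assignment then satisfies all the clues, so dial ∉ tray-Red.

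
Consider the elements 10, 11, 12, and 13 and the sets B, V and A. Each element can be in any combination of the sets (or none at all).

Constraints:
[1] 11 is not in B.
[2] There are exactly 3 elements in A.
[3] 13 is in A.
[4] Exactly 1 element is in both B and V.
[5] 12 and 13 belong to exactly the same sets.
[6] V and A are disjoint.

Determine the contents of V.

V = {10}

From (1): 11 ∉ B.
From (3): 13 ∈ A.
(5): 12 matches 13: 12 ∈ A.
(6) (disjoint): 12 ∉ V.
(6) (disjoint): 13 ∉ V.
Suppose 10 ∉ V: no assignment then satisfies all the clues, so 10 ∈ V.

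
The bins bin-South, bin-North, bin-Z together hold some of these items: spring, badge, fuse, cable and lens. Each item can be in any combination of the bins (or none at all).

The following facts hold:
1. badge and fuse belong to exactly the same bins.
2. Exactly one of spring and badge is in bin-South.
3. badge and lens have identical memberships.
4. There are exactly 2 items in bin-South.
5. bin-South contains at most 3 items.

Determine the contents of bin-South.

bin-South = {cable, spring}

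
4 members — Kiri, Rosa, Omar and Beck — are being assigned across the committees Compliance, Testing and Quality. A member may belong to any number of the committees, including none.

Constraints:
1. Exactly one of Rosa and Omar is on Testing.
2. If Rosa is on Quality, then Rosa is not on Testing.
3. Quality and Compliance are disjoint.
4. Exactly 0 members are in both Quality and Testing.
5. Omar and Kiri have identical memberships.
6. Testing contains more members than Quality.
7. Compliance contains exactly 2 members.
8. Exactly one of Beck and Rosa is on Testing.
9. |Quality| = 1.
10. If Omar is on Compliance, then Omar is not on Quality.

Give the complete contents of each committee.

Compliance = {Kiri, Omar}; Testing = {Beck, Kiri, Omar}; Quality = {Rosa}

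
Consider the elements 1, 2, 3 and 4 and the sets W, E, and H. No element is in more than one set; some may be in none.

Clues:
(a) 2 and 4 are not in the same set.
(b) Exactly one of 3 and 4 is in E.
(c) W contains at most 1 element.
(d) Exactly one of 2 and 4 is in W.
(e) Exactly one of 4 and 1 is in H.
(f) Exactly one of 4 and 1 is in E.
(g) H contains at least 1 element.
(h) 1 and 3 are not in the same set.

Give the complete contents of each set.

W = {2}; E = {4}; H = {1}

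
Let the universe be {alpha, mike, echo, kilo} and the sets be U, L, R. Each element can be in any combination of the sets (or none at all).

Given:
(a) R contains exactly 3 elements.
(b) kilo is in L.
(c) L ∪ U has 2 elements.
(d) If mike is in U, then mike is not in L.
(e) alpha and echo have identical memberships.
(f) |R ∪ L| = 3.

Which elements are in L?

L = {kilo}

From (b): kilo ∈ L.
Suppose alpha ∈ L: no assignment then satisfies all the clues, so alpha ∉ L.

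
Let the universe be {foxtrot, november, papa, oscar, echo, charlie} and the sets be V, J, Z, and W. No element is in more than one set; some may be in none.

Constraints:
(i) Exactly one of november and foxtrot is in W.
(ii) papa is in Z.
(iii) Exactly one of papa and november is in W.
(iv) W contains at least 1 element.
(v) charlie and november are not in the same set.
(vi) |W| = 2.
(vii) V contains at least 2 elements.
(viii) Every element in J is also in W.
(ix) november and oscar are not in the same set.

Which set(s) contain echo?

echo: W

From (ii): papa ∈ Z.
(iii) (exactly one): november ∈ W.
(v): charlie ∉ W.
(viii) contrapositive: charlie ∉ J.
(ix): oscar ∉ W.
(i) (exactly one): foxtrot ∉ W.
(vi): only 2 candidates remain for W, so all are in.
(viii) contrapositive: foxtrot ∉ J.
(viii) contrapositive: oscar ∉ J.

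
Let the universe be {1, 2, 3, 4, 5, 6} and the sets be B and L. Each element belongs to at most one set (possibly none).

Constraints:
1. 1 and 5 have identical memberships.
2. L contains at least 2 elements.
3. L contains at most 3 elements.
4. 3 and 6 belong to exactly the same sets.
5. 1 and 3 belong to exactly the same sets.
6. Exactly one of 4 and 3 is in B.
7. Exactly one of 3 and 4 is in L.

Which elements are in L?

L = {2, 4}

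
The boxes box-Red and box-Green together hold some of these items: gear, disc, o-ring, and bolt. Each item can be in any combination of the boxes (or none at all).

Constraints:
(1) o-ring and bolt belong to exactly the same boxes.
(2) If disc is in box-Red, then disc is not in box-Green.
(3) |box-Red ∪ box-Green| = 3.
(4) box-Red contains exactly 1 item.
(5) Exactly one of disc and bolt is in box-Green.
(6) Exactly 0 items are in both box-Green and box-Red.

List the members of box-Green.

box-Green = {bolt, o-ring}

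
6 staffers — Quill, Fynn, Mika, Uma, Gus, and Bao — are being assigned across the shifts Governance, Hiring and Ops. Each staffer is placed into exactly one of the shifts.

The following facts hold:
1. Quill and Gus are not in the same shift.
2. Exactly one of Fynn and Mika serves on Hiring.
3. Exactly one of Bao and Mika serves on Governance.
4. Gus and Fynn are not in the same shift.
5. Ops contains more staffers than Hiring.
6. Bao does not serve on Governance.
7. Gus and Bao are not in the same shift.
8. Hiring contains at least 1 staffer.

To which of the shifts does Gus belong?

From (6): Bao ∉ Governance.
(3) (exactly one): Mika ∈ Governance.
(2) (exactly one): Fynn ∈ Hiring.
(4): Gus ∉ Hiring.
Suppose Gus ∉ Governance: no assignment then satisfies all the clues, so Gus ∈ Governance.

Gus: Governance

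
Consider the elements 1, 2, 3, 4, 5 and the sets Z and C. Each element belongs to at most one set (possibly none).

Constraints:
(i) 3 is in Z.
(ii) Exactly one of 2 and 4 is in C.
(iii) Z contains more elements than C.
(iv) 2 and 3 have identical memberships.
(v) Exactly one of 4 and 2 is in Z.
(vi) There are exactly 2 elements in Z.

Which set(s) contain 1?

1: none

From (i): 3 ∈ Z.
(iv): 2 matches 3: 2 ∈ Z.
(v) (exactly one): 4 ∉ Z.
(vi): Z already has 2, so the rest are out.
(ii) (exactly one): 4 ∈ C.
Suppose 1 ∈ C: no assignment then satisfies all the clues, so 1 ∉ C.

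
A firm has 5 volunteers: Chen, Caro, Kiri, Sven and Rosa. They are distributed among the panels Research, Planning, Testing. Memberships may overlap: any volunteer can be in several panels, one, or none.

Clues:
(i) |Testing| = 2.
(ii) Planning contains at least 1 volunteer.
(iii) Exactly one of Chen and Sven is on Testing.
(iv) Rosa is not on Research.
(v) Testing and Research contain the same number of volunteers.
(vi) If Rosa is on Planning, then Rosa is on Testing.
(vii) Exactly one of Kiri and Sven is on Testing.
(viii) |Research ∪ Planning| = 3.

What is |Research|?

2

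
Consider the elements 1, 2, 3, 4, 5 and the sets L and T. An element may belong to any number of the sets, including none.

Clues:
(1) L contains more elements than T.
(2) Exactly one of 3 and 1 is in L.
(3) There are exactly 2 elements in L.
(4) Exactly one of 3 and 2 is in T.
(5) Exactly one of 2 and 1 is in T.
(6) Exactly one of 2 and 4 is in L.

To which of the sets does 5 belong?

5: none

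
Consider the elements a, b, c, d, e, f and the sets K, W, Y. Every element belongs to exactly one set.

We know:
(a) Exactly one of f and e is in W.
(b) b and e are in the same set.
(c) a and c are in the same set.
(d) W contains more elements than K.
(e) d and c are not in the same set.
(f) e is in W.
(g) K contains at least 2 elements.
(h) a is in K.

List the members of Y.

Y = {f}

From (f): e ∈ W.
From (h): a ∈ K.
(a) (exactly one): f ∉ W.
(b): b matches e: b ∉ K.
(b): b matches e: b ∈ W.
(c): c matches a: c ∈ K.
(e): d ∉ K.
Suppose d ∈ Y: no assignment then satisfies all the clues, so d ∉ Y.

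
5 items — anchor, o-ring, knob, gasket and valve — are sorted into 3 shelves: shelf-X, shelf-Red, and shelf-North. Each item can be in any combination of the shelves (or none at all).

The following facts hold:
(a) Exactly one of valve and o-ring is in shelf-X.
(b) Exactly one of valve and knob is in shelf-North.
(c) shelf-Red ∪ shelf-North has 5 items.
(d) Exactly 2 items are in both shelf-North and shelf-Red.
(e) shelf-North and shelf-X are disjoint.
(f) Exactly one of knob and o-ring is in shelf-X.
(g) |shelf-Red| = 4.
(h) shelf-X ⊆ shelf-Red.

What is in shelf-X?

shelf-X = {o-ring}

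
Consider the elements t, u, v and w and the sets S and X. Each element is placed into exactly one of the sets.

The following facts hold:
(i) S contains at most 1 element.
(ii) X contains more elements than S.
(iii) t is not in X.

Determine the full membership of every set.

S = {t}; X = {u, v, w}

From (iii): t ∉ X.
Only one set left: t ∈ S.
(i): S already has 1, so the rest are out.
Only one set left: u ∈ X.
Only one set left: v ∈ X.
Only one set left: w ∈ X.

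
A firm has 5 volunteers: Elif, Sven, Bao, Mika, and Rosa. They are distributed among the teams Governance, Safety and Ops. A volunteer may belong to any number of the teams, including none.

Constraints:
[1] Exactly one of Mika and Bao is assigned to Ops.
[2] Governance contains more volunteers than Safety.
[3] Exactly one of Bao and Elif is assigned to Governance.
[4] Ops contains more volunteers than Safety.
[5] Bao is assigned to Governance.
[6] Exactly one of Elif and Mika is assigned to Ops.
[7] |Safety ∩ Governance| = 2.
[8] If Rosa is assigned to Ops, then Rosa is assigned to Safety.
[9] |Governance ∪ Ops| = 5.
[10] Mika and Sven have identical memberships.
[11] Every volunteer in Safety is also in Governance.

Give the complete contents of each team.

From (5): Bao ∈ Governance.
(3) (exactly one): Elif ∉ Governance.
(11) contrapositive: Elif ∉ Safety.
Suppose Elif ∉ Ops: no assignment then satisfies all the clues, so Elif ∈ Ops.

Governance = {Bao, Mika, Rosa, Sven}; Safety = {Bao, Rosa}; Ops = {Bao, Elif, Rosa}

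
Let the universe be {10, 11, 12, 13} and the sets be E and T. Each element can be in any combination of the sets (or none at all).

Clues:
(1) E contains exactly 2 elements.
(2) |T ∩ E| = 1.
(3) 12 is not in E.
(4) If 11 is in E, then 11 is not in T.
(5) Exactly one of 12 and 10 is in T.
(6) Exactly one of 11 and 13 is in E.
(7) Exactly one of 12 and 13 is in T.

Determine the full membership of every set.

E = {10, 11}; T = {10, 13}

From (3): 12 ∉ E.
Suppose 10 ∉ E: no assignment then satisfies all the clues, so 10 ∈ E.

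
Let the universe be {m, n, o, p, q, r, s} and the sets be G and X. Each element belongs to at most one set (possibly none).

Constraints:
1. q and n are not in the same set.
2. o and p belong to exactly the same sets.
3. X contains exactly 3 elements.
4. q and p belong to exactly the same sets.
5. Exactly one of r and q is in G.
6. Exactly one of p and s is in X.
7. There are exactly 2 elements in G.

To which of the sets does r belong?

r: G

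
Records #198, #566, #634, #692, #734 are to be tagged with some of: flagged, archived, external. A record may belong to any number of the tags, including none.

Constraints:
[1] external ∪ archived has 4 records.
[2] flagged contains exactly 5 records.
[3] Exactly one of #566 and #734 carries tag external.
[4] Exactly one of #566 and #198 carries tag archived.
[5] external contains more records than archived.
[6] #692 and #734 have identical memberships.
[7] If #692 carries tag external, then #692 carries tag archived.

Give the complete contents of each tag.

flagged = {#198, #566, #634, #692, #734}; archived = {#198, #692, #734}; external = {#198, #634, #692, #734}

(2): only 5 candidates remain for flagged, so all are in.
Suppose #198 ∉ archived: no assignment then satisfies all the clues, so #198 ∈ archived.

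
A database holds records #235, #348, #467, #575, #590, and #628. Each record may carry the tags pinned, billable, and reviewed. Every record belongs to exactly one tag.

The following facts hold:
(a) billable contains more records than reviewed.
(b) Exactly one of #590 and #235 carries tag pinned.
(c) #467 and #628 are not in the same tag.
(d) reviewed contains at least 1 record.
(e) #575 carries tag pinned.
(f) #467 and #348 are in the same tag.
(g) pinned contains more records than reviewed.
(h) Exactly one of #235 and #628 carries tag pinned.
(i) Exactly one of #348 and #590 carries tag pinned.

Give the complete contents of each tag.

From (e): #575 ∈ pinned.
Suppose #235 ∈ pinned: no assignment then satisfies all the clues, so #235 ∉ pinned.

pinned = {#575, #590, #628}; billable = {#348, #467}; reviewed = {#235}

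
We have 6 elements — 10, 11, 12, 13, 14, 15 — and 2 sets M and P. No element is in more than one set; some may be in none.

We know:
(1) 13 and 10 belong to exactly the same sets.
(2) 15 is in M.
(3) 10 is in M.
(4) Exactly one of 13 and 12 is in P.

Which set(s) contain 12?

12: P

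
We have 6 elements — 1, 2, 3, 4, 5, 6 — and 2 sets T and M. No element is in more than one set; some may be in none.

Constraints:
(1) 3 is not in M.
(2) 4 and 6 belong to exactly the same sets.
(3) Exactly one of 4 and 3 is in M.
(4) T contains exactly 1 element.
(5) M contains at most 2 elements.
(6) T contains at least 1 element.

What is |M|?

2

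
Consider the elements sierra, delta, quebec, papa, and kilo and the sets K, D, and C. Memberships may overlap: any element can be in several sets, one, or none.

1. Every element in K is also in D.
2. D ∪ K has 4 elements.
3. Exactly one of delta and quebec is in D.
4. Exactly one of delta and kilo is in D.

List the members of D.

D = {kilo, papa, quebec, sierra}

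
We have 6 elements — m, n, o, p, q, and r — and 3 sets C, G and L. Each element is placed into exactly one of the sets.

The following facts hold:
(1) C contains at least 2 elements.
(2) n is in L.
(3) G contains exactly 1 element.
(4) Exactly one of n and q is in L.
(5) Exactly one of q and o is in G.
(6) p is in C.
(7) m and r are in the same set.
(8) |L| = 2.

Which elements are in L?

L = {n, o}

From (2): n ∈ L.
From (6): p ∈ C.
(4) (exactly one): q ∉ L.
Suppose m ∈ L: no assignment then satisfies all the clues, so m ∉ L.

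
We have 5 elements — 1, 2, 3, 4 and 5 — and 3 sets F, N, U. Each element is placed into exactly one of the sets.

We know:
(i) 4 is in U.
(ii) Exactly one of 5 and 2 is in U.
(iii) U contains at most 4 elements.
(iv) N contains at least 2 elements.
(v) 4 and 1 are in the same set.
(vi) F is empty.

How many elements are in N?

2

From (i): 4 ∈ U.
(v): 1 matches 4: 1 ∉ F.
(v): 1 matches 4: 1 ∉ N.
(v): 1 matches 4: 1 ∈ U.
(vi): F already has 0, so the rest are out.
Suppose 3 ∉ N: no assignment then satisfies all the clues, so 3 ∈ N.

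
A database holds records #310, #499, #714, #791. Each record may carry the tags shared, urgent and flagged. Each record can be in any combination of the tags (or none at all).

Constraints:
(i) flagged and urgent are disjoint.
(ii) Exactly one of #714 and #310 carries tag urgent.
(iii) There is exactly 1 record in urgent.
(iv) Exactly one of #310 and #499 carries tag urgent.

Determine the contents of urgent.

urgent = {#310}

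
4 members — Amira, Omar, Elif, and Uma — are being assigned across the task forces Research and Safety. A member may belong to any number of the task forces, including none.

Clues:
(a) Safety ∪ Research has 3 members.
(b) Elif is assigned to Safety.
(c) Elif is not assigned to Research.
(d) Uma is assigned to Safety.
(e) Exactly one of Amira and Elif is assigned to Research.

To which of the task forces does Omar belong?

Omar: none

From (b): Elif ∈ Safety.
From (c): Elif ∉ Research.
From (d): Uma ∈ Safety.
(e) (exactly one): Amira ∈ Research.
Suppose Omar ∈ Research: no assignment then satisfies all the clues, so Omar ∉ Research.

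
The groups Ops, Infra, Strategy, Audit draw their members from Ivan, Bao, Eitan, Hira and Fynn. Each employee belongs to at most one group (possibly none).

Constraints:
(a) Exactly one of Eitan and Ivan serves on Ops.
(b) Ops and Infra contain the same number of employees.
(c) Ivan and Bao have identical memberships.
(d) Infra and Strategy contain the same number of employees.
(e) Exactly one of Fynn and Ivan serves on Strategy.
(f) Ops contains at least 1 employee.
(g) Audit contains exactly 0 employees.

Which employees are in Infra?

Infra = {Hira}

(g): Audit already has 0, so the rest are out.
Suppose Ivan ∈ Infra: no assignment then satisfies all the clues, so Ivan ∉ Infra.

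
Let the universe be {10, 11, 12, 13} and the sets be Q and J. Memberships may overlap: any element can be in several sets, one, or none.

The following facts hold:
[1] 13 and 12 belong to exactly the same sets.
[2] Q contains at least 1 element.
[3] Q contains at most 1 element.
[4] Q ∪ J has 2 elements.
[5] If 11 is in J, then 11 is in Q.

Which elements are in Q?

Q = {11}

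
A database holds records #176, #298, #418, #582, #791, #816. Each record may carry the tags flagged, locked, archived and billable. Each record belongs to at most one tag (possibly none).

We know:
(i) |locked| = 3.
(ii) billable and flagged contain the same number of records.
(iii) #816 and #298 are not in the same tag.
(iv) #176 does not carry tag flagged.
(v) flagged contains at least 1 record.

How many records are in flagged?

1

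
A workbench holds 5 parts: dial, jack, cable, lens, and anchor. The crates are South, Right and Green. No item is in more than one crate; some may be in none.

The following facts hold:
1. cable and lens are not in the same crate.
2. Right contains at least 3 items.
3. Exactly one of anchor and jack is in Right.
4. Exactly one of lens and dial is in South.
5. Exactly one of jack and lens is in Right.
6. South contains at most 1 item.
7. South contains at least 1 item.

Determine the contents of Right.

Right = {cable, dial, jack}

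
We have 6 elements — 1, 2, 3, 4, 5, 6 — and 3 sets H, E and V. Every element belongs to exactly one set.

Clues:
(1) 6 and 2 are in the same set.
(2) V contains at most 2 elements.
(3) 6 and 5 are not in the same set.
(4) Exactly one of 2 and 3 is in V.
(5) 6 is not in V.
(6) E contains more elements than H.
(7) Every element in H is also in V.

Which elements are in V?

V = {3, 5}

From (5): 6 ∉ V.
(1): 2 matches 6: 2 ∉ V.
(4) (exactly one): 3 ∈ V.
(7) contrapositive: 2 ∉ H.
(7) contrapositive: 6 ∉ H.
Only one set left: 2 ∈ E.
Only one set left: 6 ∈ E.
(3): 5 ∉ E.
Suppose 1 ∈ V: no assignment then satisfies all the clues, so 1 ∉ V.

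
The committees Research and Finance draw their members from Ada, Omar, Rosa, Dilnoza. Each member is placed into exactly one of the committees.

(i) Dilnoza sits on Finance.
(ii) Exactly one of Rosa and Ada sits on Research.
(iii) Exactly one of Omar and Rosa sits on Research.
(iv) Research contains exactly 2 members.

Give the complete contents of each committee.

Research = {Ada, Omar}; Finance = {Dilnoza, Rosa}

From (i): Dilnoza ∈ Finance.
Suppose Ada ∉ Research: no assignment then satisfies all the clues, so Ada ∈ Research.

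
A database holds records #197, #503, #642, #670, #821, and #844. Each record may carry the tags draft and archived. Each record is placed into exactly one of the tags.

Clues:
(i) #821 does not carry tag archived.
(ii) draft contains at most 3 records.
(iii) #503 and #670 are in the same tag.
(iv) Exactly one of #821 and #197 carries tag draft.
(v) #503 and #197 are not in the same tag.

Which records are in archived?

archived = {#197, #642, #844}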